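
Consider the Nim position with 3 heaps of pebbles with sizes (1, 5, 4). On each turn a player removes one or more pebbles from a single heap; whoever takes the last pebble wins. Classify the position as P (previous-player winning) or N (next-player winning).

P-position

Nim-sum: 1 ^ 5 ^ 4 = 0.
The nim-sum is 0, so this is a P-position: the player to move is in a losing position under optimal play.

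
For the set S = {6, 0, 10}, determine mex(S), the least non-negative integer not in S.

1

0 is in the set but 1 is not, so the mex is 1.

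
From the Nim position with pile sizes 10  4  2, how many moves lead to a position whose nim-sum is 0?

Compute the nim-sum pairwise:
10 XOR 4 = 14
14 XOR 2 = 12
The overall nim-sum is X = 12. A pile of size p has a winning move iff p XOR X < p (reduce it to p XOR X).
  10: 10 XOR 12 = 6 < 10 — winning move (to 6).
  4: 4 XOR 12 = 8 ≥ 4 — no move.
  2: 2 XOR 12 = 14 ≥ 2 — no move.
That gives 1 winning move.

1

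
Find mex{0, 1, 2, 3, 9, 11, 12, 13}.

The values 0, 1, 2, 3 are all present; 4 is the first non-negative integer missing from the set.

4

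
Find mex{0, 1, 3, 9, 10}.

The values 0, 1 are all present; 2 is the first non-negative integer missing from the set.

2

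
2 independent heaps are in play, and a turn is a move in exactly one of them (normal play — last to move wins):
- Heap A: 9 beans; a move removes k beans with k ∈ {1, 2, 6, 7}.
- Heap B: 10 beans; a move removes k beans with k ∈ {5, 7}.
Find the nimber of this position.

3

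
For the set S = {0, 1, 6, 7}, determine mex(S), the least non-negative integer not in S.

2

The values 0, 1 are all present; 2 is the first non-negative integer missing from the set.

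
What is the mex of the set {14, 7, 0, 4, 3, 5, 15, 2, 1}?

6

The values 0, 1, 2, 3, 4, 5 are all present; 6 is the first non-negative integer missing from the set.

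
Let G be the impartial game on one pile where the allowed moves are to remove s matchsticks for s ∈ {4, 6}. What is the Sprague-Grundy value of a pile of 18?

Grundy values for subtraction set {4, 6}:
k:     0  1  2  3  4  5  6  7  8  9 10 11 12 13 14 15 16 17 18
g(k):  0  0  0  0  1  1  1  1  2  2  0  0  0  0  1  1  1  1  2
So g(18) = 2.

2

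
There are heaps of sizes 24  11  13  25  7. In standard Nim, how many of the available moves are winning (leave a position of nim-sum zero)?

0

Compute the nim-sum pairwise:
24 ^ 11 = 19
19 ^ 13 = 30
30 ^ 25 = 7
7 ^ 7 = 0
The nim-sum is already 0, so every move leaves a nonzero nim-sum — there are no winning moves.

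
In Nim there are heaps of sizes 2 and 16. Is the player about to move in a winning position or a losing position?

Compute the nim-sum pairwise:
2 ^ 16 = 18
The nim-sum is 18 ≠ 0, so this is an N-position: the player to move can win.

Winning position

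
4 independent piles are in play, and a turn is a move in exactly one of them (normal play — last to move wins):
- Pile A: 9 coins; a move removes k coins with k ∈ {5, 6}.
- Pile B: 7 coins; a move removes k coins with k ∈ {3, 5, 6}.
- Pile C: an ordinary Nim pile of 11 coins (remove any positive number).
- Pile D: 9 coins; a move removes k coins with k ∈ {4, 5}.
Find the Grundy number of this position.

For pile A, compute g(0), g(1), … with moves {5, 6}:
k:     0  1  2  3  4  5  6  7  8  9
g(k):  0  0  0  0  0  1  1  1  1  1
So g(9) = 1.
Grundy values for pile B (subtraction set {3, 5, 6}):
g(0) = mex{} = 0
g(1) = mex{} = 0
g(2) = mex{} = 0
g(3) = mex{0} = 1
g(4) = mex{0} = 1
g(5) = mex{0} = 1
g(6) = mex{0,1} = 2
g(7) = mex{0,1} = 2
So g(7) = 2.
Pile C is a plain Nim pile of size 11, so its Grundy value is 11.
Build the Grundy sequence for pile D with g(k) = mex{g(k−s) : s ∈ {4, 5}, s ≤ k}:
k:     0  1  2  3  4  5  6  7  8  9
g(k):  0  0  0  0  1  1  1  1  2  0
So g(9) = 0.
By the Sprague-Grundy theorem, the Grundy value of a sum of independent games is the XOR of the component values.
Combined value = 1 XOR 2 XOR 11 XOR 0 = 8.

8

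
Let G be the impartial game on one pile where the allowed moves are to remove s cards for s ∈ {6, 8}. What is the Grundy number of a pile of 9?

1

Grundy values for subtraction set {6, 8}:
g(0) = mex{} = 0
g(1) = mex{} = 0
g(2) = mex{} = 0
g(3) = mex{} = 0
g(4) = mex{} = 0
g(5) = mex{} = 0
g(6) = mex{0} = 1
g(7) = mex{0} = 1
g(8) = mex{0} = 1
g(9) = mex{0} = 1
So g(9) = 1.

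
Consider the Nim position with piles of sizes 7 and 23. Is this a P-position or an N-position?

Bitwise XOR of the heap sizes:
  00111  (7)
  10111  (23)
  -----
  10000  (16)
The nim-sum is 16 ≠ 0, so this is an N-position: the player to move can win.

N-position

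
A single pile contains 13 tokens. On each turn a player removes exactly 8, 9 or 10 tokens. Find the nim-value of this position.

1

Build the Grundy sequence with g(k) = mex{g(k−s) : s ∈ {8, 9, 10}, s ≤ k}:
k:     0  1  2  3  4  5  6  7  8  9 10 11 12 13
g(k):  0  0  0  0  0  0  0  0  1  1  1  1  1  1
So g(13) = 1.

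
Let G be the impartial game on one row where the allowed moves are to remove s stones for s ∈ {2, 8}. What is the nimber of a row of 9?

Build the Grundy sequence with g(k) = mex{g(k−s) : s ∈ {2, 8}, s ≤ k}:
k:     0  1  2  3  4  5  6  7  8  9
g(k):  0  0  1  1  0  0  1  1  2  2
So g(9) = 2.

2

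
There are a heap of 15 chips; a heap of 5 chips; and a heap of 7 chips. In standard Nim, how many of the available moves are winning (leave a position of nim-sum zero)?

1

Compute the nim-sum pairwise:
15 XOR 5 = 10
10 XOR 7 = 13
The overall nim-sum is X = 13. A heap of size p has a winning move iff p XOR X < p (reduce it to p XOR X).
  15: 15 XOR 13 = 2 < 15 — winning move (to 2).
  5: 5 XOR 13 = 8 ≥ 5 — no move.
  7: 7 XOR 13 = 10 ≥ 7 — no move.
That gives 1 winning move.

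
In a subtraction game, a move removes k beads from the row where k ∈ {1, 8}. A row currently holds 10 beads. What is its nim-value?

1

Build the Grundy sequence with g(k) = mex{g(k−s) : s ∈ {1, 8}, s ≤ k}:
k:     0  1  2  3  4  5  6  7  8  9 10
g(k):  0  1  0  1  0  1  0  1  2  0  1
So g(10) = 1.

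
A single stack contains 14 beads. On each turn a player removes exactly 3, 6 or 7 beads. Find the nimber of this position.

1

Build the Grundy sequence with g(k) = mex{g(k−s) : s ∈ {3, 6, 7}, s ≤ k}:
g(0) = mex{} = 0
g(1) = mex{} = 0
g(2) = mex{} = 0
g(3) = mex{0} = 1
g(4) = mex{0} = 1
g(5) = mex{0} = 1
g(6) = mex{0,1} = 2
g(7) = mex{0,1} = 2
g(8) = mex{0,1} = 2
g(9) = mex{0,1,2} = 3
g(10) = mex{1,2} = 0
g(11) = mex{1,2} = 0
g(12) = mex{1,2,3} = 0
g(13) = mex{0,2} = 1
g(14) = mex{0,2} = 1
So g(14) = 1.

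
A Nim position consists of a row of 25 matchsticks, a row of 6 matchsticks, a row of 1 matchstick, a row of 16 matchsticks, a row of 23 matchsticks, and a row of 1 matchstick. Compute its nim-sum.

24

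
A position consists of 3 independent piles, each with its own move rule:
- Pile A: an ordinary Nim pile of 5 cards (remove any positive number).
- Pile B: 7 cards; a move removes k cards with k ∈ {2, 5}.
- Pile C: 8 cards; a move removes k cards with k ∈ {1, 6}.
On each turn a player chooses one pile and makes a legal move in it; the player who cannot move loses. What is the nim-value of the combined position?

4

Pile A is a plain Nim pile of size 5, so its Grundy value is 5.
Grundy values for pile B (subtraction set {2, 5}):
g(0) = mex{} = 0
g(1) = mex{} = 0
g(2) = mex{0} = 1
g(3) = mex{0} = 1
g(4) = mex{1} = 0
g(5) = mex{0,1} = 2
g(6) = mex{0} = 1
g(7) = mex{1,2} = 0
So g(7) = 0.
For pile C, compute g(0), g(1), … with moves {1, 6}:
k:     0  1  2  3  4  5  6  7  8
g(k):  0  1  0  1  0  1  2  0  1
So g(8) = 1.
By the Sprague-Grundy theorem, the Grundy value of a sum of independent games is the XOR of the component values.
Combined value = 5 XOR 0 XOR 1 = 4.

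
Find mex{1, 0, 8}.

The values 0, 1 are all present; 2 is the first non-negative integer missing from the set.

2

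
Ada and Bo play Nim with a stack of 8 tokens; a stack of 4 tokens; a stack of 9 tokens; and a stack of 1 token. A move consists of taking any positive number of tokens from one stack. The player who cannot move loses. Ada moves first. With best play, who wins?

Ada wins

Nim-sum: 8 ⊕ 4 ⊕ 9 ⊕ 1 = 4.
The nim-sum is 4 ≠ 0, so this is an N-position: the player to move can win; Ada has a winning move.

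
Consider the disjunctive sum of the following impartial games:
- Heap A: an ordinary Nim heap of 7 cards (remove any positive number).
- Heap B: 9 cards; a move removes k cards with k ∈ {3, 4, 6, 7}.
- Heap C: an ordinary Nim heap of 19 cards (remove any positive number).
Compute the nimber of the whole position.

23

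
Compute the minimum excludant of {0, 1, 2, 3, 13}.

The values 0, 1, 2, 3 are all present; 4 is the first non-negative integer missing from the set.

4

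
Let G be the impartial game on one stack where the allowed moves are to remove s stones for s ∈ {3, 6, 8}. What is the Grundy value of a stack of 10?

3

Grundy values for subtraction set {3, 6, 8}:
k:     0  1  2  3  4  5  6  7  8  9 10
g(k):  0  0  0  1  1  1  2  2  2  3  3
So g(10) = 3.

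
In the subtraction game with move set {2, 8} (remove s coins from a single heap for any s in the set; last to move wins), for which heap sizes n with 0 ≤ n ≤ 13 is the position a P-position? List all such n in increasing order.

0, 1, 4, 5, 10, 11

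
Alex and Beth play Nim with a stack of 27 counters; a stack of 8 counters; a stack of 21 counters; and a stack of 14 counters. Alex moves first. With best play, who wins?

Write each in binary and XOR column by column:
  11011  (27)
  01000  (8)
  10101  (21)
  01110  (14)
  -----
  01000  (8)
The nim-sum is 8 ≠ 0, so this is an N-position: the player to move can win; Alex has a winning move.

Alex wins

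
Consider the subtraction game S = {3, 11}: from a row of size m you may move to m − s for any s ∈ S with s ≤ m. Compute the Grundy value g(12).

2

Build the Grundy sequence with g(k) = mex{g(k−s) : s ∈ {3, 11}, s ≤ k}:
k:     0  1  2  3  4  5  6  7  8  9 10 11 12
g(k):  0  0  0  1  1  1  0  0  0  1  1  1  2
So g(12) = 2.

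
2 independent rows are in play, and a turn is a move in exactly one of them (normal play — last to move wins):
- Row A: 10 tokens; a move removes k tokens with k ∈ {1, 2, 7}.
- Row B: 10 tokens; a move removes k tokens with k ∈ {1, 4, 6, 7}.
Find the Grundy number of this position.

Grundy values for row A (subtraction set {1, 2, 7}):
k:     0  1  2  3  4  5  6  7  8  9 10
g(k):  0  1  2  0  1  2  0  1  2  0  1
So g(10) = 1.
Build the Grundy sequence for row B with g(k) = mex{g(k−s) : s ∈ {1, 4, 6, 7}, s ≤ k}:
g(0) = mex{} = 0
g(1) = mex{0} = 1
g(2) = mex{1} = 0
g(3) = mex{0} = 1
g(4) = mex{0,1} = 2
g(5) = mex{1,2} = 0
g(6) = mex{0} = 1
g(7) = mex{0,1} = 2
g(8) = mex{0,1,2} = 3
g(9) = mex{0,1,3} = 2
g(10) = mex{1,2} = 0
So g(10) = 0.
By the Sprague-Grundy theorem, the Grundy value of a sum of independent games is the XOR of the component values.
Combined value = 1 XOR 0 = 1.

1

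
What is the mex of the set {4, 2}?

0

0 is not in the set, so the mex is 0.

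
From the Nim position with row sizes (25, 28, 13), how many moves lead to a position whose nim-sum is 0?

3

Compute the nim-sum pairwise:
25 ⊕ 28 = 5
5 ⊕ 13 = 8
The overall nim-sum is X = 8. A row of size p has a winning move iff p XOR X < p (reduce it to p XOR X).
  25: 25 XOR 8 = 17 < 25 — winning move (to 17).
  28: 28 XOR 8 = 20 < 28 — winning move (to 20).
  13: 13 XOR 8 = 5 < 13 — winning move (to 5).
That gives 3 winning moves.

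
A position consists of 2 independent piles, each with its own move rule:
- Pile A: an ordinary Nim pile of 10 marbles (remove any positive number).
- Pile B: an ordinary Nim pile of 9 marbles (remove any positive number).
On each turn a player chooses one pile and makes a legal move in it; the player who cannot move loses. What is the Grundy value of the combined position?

3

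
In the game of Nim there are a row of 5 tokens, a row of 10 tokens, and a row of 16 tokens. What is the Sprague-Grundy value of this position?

Compute the nim-sum pairwise:
5 ^ 10 = 15
15 ^ 16 = 31

31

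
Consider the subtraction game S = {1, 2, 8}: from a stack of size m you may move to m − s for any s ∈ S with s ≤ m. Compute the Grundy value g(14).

Build the Grundy sequence with g(k) = mex{g(k−s) : s ∈ {1, 2, 8}, s ≤ k}:
g(0) = mex{} = 0
g(1) = mex{0} = 1
g(2) = mex{0,1} = 2
g(3) = mex{1,2} = 0
g(4) = mex{0,2} = 1
g(5) = mex{0,1} = 2
g(6) = mex{1,2} = 0
g(7) = mex{0,2} = 1
g(8) = mex{0,1} = 2
g(9) = mex{1,2} = 0
g(10) = mex{0,2} = 1
g(11) = mex{0,1} = 2
g(12) = mex{1,2} = 0
g(13) = mex{0,2} = 1
g(14) = mex{0,1} = 2
So g(14) = 2.

2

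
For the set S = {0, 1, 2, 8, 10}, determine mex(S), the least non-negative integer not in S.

3

The values 0, 1, 2 are all present; 3 is the first non-negative integer missing from the set.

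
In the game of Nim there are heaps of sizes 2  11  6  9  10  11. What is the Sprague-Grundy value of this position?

7

Compute the nim-sum pairwise:
2 ⊕ 11 = 9
9 ⊕ 6 = 15
15 ⊕ 9 = 6
6 ⊕ 10 = 12
12 ⊕ 11 = 7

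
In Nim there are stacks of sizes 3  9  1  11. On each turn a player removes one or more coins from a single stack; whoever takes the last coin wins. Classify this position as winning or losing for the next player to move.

Losing position

Nim-sum: 3 ^ 9 ^ 1 ^ 11 = 0.
The nim-sum is 0, so this is a P-position: the player to move is in a losing position under optimal play.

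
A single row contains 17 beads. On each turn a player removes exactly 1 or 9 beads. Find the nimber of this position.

1

Build the Grundy sequence with g(k) = mex{g(k−s) : s ∈ {1, 9}, s ≤ k}:
k:     0  1  2  3  4  5  6  7  8  9 10 11 12 13 14 15 16 17
g(k):  0  1  0  1  0  1  0  1  0  1  0  1  0  1  0  1  0  1
So g(17) = 1.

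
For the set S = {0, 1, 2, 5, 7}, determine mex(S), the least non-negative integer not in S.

3

The values 0, 1, 2 are all present; 3 is the first non-negative integer missing from the set.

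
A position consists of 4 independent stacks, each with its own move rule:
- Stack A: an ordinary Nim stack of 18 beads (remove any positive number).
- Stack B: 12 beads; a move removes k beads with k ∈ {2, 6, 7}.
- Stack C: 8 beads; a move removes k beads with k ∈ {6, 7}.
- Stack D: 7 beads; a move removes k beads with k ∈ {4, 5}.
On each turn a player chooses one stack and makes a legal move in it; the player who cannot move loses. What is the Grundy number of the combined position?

16

Stack A is a plain Nim stack of size 18, so its Grundy value is 18.
Grundy values for stack B (subtraction set {2, 6, 7}):
k:     0  1  2  3  4  5  6  7  8  9 10 11 12
g(k):  0  0  1  1  0  0  1  1  2  0  3  1  2
So g(12) = 2.
Grundy values for stack C (subtraction set {6, 7}):
k:     0  1  2  3  4  5  6  7  8
g(k):  0  0  0  0  0  0  1  1  1
So g(8) = 1.
Build the Grundy sequence for stack D with g(k) = mex{g(k−s) : s ∈ {4, 5}, s ≤ k}:
g(0) = mex{} = 0
g(1) = mex{} = 0
g(2) = mex{} = 0
g(3) = mex{} = 0
g(4) = mex{0} = 1
g(5) = mex{0} = 1
g(6) = mex{0} = 1
g(7) = mex{0} = 1
So g(7) = 1.
The value of a disjunctive sum is the nim-sum of the parts.
Combined value = 18 ⊕ 2 ⊕ 1 ⊕ 1 = 16.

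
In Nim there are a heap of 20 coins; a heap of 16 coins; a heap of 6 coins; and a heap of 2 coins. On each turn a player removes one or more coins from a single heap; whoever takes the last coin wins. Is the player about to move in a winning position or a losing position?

Nim-sum: 20 ^ 16 ^ 6 ^ 2 = 0.
The nim-sum is 0, so this is a P-position: the player to move is in a losing position under optimal play.

Losing position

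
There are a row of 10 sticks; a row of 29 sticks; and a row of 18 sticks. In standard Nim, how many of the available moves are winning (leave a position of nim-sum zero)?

1

Bitwise XOR of the heap sizes:
  01010  (10)
  11101  (29)
  10010  (18)
  -----
  00101  (5)
The overall nim-sum is X = 5. A row of size p has a winning move iff p XOR X < p (reduce it to p XOR X).
  10: 10 XOR 5 = 15 ≥ 10 — no move.
  29: 29 XOR 5 = 24 < 29 — winning move (to 24).
  18: 18 XOR 5 = 23 ≥ 18 — no move.
That gives 1 winning move.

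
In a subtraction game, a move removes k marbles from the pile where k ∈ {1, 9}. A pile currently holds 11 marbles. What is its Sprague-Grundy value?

1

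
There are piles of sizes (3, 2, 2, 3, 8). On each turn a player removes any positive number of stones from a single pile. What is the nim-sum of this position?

8

Nim-sum: 3 ^ 2 ^ 2 ^ 3 ^ 8 = 8.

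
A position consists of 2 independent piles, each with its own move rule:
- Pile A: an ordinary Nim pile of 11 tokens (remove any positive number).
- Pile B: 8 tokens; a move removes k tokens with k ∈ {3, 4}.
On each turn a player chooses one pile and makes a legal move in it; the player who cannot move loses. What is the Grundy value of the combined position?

Pile A is a plain Nim pile of size 11, so its Grundy value is 11.
Grundy values for pile B (subtraction set {3, 4}):
k:     0  1  2  3  4  5  6  7  8
g(k):  0  0  0  1  1  1  2  0  0
So g(8) = 0.
The value of a disjunctive sum is the nim-sum of the parts.
Combined value = 11 ⊕ 0 = 11.

11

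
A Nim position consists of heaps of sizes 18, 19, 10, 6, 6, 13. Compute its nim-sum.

6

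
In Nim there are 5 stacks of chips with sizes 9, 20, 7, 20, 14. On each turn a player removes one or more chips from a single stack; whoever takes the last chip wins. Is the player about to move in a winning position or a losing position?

Losing position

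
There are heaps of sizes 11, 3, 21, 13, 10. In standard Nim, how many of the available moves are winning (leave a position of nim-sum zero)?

1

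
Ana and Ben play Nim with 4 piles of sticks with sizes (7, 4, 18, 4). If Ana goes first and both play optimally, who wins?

Ana wins

In binary:
  00111  (7)
  00100  (4)
  10010  (18)
  00100  (4)
  -----
  10101  (21)
The nim-sum is 21 ≠ 0, so this is an N-position: the player to move can win; Ana has a winning move.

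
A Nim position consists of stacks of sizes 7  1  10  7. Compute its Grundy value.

Write each in binary and XOR column by column:
  0111  (7)
  0001  (1)
  1010  (10)
  0111  (7)
  ----
  1011  (11)

11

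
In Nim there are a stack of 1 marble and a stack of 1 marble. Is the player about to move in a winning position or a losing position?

Nim-sum: 1 XOR 1 = 0.
The nim-sum is 0, so this is a P-position: the player to move is in a losing position under optimal play.

Losing position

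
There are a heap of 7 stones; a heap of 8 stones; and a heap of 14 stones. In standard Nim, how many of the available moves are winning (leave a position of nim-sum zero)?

1

Compute the nim-sum pairwise:
7 XOR 8 = 15
15 XOR 14 = 1
The overall nim-sum is X = 1. A heap of size p has a winning move iff p XOR X < p (reduce it to p XOR X).
  7: 7 XOR 1 = 6 < 7 — winning move (to 6).
  8: 8 XOR 1 = 9 ≥ 8 — no move.
  14: 14 XOR 1 = 15 ≥ 14 — no move.
That gives 1 winning move.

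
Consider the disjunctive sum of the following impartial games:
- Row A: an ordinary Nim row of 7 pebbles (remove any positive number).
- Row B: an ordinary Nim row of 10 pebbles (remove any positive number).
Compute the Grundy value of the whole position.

Row A is a plain Nim row of size 7, so its Grundy value is 7.
Row B is a plain Nim row of size 10, so its Grundy value is 10.
By the Sprague-Grundy theorem, the Grundy value of a sum of independent games is the XOR of the component values.
Combined value = 7 ⊕ 10 = 13.

13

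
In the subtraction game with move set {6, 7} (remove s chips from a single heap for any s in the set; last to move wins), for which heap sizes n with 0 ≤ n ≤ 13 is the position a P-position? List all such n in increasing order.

0, 1, 2, 3, 4, 5, 13

Compute g(0), g(1), … for moves {6, 7}:
g(0) = mex{} = 0
g(1) = mex{} = 0
g(2) = mex{} = 0
g(3) = mex{} = 0
g(4) = mex{} = 0
g(5) = mex{} = 0
g(6) = mex{0} = 1
g(7) = mex{0} = 1
g(8) = mex{0} = 1
g(9) = mex{0} = 1
g(10) = mex{0} = 1
g(11) = mex{0} = 1
g(12) = mex{0,1} = 2
g(13) = mex{1} = 0
The P-positions (g = 0) in 0..13 are 0, 1, 2, 3, 4, 5, 13.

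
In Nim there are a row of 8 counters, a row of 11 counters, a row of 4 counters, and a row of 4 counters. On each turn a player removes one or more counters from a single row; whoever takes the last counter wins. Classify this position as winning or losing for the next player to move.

Nim-sum: 8 ^ 11 ^ 4 ^ 4 = 3.
The nim-sum is 3 ≠ 0, so this is an N-position: the player to move can win.

Winning position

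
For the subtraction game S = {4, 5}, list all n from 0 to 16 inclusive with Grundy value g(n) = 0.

0, 1, 2, 3, 9, 10, 11, 12

Grundy values for subtraction set {4, 5}:
k:     0  1  2  3  4  5  6  7  8  9 10 11 12 13 14 15 16
g(k):  0  0  0  0  1  1  1  1  2  0  0  0  0  1  1  1  1
The P-positions (g = 0) in 0..16 are 0, 1, 2, 3, 9, 10, 11, 12.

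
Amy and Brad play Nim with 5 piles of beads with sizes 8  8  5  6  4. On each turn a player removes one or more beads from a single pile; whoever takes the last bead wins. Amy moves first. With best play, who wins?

Amy wins

Compute the nim-sum pairwise:
8 XOR 8 = 0
0 XOR 5 = 5
5 XOR 6 = 3
3 XOR 4 = 7
The nim-sum is 7 ≠ 0, so this is an N-position: the player to move can win; Amy has a winning move.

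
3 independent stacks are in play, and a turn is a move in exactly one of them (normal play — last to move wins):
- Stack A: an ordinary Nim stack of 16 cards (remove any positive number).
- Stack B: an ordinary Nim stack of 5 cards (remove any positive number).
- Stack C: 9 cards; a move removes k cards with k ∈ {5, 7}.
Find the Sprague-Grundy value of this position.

20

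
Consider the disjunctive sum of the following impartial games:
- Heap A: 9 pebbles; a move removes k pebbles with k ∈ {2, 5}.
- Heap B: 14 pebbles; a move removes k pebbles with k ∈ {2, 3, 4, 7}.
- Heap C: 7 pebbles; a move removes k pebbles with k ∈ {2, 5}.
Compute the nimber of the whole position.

0

Grundy values for heap A (subtraction set {2, 5}):
g(0) = mex{} = 0
g(1) = mex{} = 0
g(2) = mex{0} = 1
g(3) = mex{0} = 1
g(4) = mex{1} = 0
g(5) = mex{0,1} = 2
g(6) = mex{0} = 1
g(7) = mex{1,2} = 0
g(8) = mex{1} = 0
g(9) = mex{0} = 1
So g(9) = 1.
Build the Grundy sequence for heap B with g(k) = mex{g(k−s) : s ∈ {2, 3, 4, 7}, s ≤ k}:
k:     0  1  2  3  4  5  6  7  8  9 10 11 12 13 14
g(k):  0  0  1  1  2  2  0  3  1  4  2  0  0  1  1
So g(14) = 1.
Build the Grundy sequence for heap C with g(k) = mex{g(k−s) : s ∈ {2, 5}, s ≤ k}:
g(0) = mex{} = 0
g(1) = mex{} = 0
g(2) = mex{0} = 1
g(3) = mex{0} = 1
g(4) = mex{1} = 0
g(5) = mex{0,1} = 2
g(6) = mex{0} = 1
g(7) = mex{1,2} = 0
So g(7) = 0.
By the Sprague-Grundy theorem, the Grundy value of a sum of independent games is the XOR of the component values.
Combined value = 1 XOR 1 XOR 0 = 0.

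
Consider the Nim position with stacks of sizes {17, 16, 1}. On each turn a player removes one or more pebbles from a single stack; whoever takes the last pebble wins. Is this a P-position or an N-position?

Compute the nim-sum pairwise:
17 XOR 16 = 1
1 XOR 1 = 0
The nim-sum is 0, so this is a P-position: the player to move is in a losing position under optimal play.

P-position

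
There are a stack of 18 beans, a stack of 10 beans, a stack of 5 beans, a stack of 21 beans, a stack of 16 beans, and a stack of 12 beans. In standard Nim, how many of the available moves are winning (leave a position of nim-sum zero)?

3

Nim-sum: 18 ⊕ 10 ⊕ 5 ⊕ 21 ⊕ 16 ⊕ 12 = 20.
The overall nim-sum is X = 20. A stack of size p has a winning move iff p XOR X < p (reduce it to p XOR X).
  18: 18 XOR 20 = 6 < 18 — winning move (to 6).
  10: 10 XOR 20 = 30 ≥ 10 — no move.
  5: 5 XOR 20 = 17 ≥ 5 — no move.
  21: 21 XOR 20 = 1 < 21 — winning move (to 1).
  16: 16 XOR 20 = 4 < 16 — winning move (to 4).
  12: 12 XOR 20 = 24 ≥ 12 — no move.
That gives 3 winning moves.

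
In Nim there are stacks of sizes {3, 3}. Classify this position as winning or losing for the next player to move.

Nim-sum: 3 XOR 3 = 0.
The nim-sum is 0, so this is a P-position: the player to move is in a losing position under optimal play.

Losing position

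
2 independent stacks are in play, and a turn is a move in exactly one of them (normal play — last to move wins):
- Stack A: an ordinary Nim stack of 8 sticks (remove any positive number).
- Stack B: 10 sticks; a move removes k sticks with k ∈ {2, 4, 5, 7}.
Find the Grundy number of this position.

8

Stack A is a plain Nim stack of size 8, so its Grundy value is 8.
For stack B, compute g(0), g(1), … with moves {2, 4, 5, 7}:
g(0) = mex{} = 0
g(1) = mex{} = 0
g(2) = mex{0} = 1
g(3) = mex{0} = 1
g(4) = mex{0,1} = 2
g(5) = mex{0,1} = 2
g(6) = mex{0,1,2} = 3
g(7) = mex{0,1,2} = 3
g(8) = mex{0,1,2,3} = 4
g(9) = mex{1,2,3} = 0
g(10) = mex{1,2,3,4} = 0
So g(10) = 0.
By the Sprague-Grundy theorem, the Grundy value of a sum of independent games is the XOR of the component values.
Combined value = 8 ⊕ 0 = 8.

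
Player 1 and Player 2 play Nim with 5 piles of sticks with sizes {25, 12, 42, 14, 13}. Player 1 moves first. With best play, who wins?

Compute the nim-sum pairwise:
25 ^ 12 = 21
21 ^ 42 = 63
63 ^ 14 = 49
49 ^ 13 = 60
The nim-sum is 60 ≠ 0, so this is an N-position: the player to move can win; Player 1 has a winning move.

Player 1 wins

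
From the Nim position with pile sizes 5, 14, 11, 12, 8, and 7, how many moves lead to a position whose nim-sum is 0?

3

Nim-sum: 5 ^ 14 ^ 11 ^ 12 ^ 8 ^ 7 = 3.
The overall nim-sum is X = 3. A pile of size p has a winning move iff p XOR X < p (reduce it to p XOR X).
  5: 5 XOR 3 = 6 ≥ 5 — no move.
  14: 14 XOR 3 = 13 < 14 — winning move (to 13).
  11: 11 XOR 3 = 8 < 11 — winning move (to 8).
  12: 12 XOR 3 = 15 ≥ 12 — no move.
  8: 8 XOR 3 = 11 ≥ 8 — no move.
  7: 7 XOR 3 = 4 < 7 — winning move (to 4).
That gives 3 winning moves.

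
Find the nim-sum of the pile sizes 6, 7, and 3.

In binary:
  110  (6)
  111  (7)
  011  (3)
  ---
  010  (2)

2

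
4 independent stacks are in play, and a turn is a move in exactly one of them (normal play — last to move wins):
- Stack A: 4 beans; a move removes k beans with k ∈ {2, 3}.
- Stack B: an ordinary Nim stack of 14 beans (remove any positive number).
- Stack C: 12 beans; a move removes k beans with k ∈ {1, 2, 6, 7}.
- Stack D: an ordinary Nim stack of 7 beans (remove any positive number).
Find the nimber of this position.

10

For stack A, compute g(0), g(1), … with moves {2, 3}:
k:     0  1  2  3  4
g(k):  0  0  1  1  2
So g(4) = 2.
Stack B is a plain Nim stack of size 14, so its Grundy value is 14.
For stack C, compute g(0), g(1), … with moves {1, 2, 6, 7}:
k:     0  1  2  3  4  5  6  7  8  9 10 11 12
g(k):  0  1  2  0  1  2  3  4  0  1  2  0  1
So g(12) = 1.
Stack D is a plain Nim stack of size 7, so its Grundy value is 7.
The value of a disjunctive sum is the nim-sum of the parts.
Combined value = 2 XOR 14 XOR 1 XOR 7 = 10.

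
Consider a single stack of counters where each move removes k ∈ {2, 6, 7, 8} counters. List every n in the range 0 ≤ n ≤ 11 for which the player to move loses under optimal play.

0, 1, 4, 5

Build the Grundy sequence with g(k) = mex{g(k−s) : s ∈ {2, 6, 7, 8}, s ≤ k}:
g(0) = mex{} = 0
g(1) = mex{} = 0
g(2) = mex{0} = 1
g(3) = mex{0} = 1
g(4) = mex{1} = 0
g(5) = mex{1} = 0
g(6) = mex{0} = 1
g(7) = mex{0} = 1
g(8) = mex{0,1} = 2
g(9) = mex{0,1} = 2
g(10) = mex{0,1,2} = 3
g(11) = mex{0,1,2} = 3
The P-positions (g = 0) in 0..11 are 0, 1, 4, 5.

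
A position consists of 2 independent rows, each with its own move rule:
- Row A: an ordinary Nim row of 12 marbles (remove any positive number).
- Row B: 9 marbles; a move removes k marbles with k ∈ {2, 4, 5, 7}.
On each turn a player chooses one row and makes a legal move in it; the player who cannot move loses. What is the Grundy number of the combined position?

Row A is a plain Nim row of size 12, so its Grundy value is 12.
For row B, compute g(0), g(1), … with moves {2, 4, 5, 7}:
g(0) = mex{} = 0
g(1) = mex{} = 0
g(2) = mex{0} = 1
g(3) = mex{0} = 1
g(4) = mex{0,1} = 2
g(5) = mex{0,1} = 2
g(6) = mex{0,1,2} = 3
g(7) = mex{0,1,2} = 3
g(8) = mex{0,1,2,3} = 4
g(9) = mex{1,2,3} = 0
So g(9) = 0.
The value of a disjunctive sum is the nim-sum of the parts.
Combined value = 12 ⊕ 0 = 12.

12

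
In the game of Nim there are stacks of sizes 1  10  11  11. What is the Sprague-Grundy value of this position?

Bitwise XOR of the heap sizes:
  0001  (1)
  1010  (10)
  1011  (11)
  1011  (11)
  ----
  1011  (11)

11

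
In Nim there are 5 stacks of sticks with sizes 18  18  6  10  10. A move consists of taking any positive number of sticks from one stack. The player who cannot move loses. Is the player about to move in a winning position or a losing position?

Nim-sum: 18 XOR 18 XOR 6 XOR 10 XOR 10 = 6.
The nim-sum is 6 ≠ 0, so this is an N-position: the player to move can win.

Winning position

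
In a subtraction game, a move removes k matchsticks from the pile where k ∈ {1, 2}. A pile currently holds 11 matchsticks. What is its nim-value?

2

Build the Grundy sequence with g(k) = mex{g(k−s) : s ∈ {1, 2}, s ≤ k}:
k:     0  1  2  3  4  5  6  7  8  9 10 11
g(k):  0  1  2  0  1  2  0  1  2  0  1  2
So g(11) = 2.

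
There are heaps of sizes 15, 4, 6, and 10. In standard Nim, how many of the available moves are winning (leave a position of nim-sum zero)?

Nim-sum: 15 ^ 4 ^ 6 ^ 10 = 7.
The overall nim-sum is X = 7. A heap of size p has a winning move iff p XOR X < p (reduce it to p XOR X).
  15: 15 XOR 7 = 8 < 15 — winning move (to 8).
  4: 4 XOR 7 = 3 < 4 — winning move (to 3).
  6: 6 XOR 7 = 1 < 6 — winning move (to 1).
  10: 10 XOR 7 = 13 ≥ 10 — no move.
That gives 3 winning moves.

3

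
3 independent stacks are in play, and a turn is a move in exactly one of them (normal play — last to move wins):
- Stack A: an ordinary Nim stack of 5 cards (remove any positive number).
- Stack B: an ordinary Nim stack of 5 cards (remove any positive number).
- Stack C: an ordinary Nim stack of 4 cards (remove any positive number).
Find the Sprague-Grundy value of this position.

Stack A is a plain Nim stack of size 5, so its Grundy value is 5.
Stack B is a plain Nim stack of size 5, so its Grundy value is 5.
Stack C is a plain Nim stack of size 4, so its Grundy value is 4.
The value of a disjunctive sum is the nim-sum of the parts.
Combined value = 5 XOR 5 XOR 4 = 4.

4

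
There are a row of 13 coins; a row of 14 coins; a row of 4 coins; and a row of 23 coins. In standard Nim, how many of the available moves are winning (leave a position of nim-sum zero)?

Compute the nim-sum pairwise:
13 ^ 14 = 3
3 ^ 4 = 7
7 ^ 23 = 16
The overall nim-sum is X = 16. A row of size p has a winning move iff p XOR X < p (reduce it to p XOR X).
  13: 13 XOR 16 = 29 ≥ 13 — no move.
  14: 14 XOR 16 = 30 ≥ 14 — no move.
  4: 4 XOR 16 = 20 ≥ 4 — no move.
  23: 23 XOR 16 = 7 < 23 — winning move (to 7).
That gives 1 winning move.

1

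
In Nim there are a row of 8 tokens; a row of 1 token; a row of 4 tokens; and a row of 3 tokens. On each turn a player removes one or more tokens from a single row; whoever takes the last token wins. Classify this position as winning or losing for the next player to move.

Winning position

Write each in binary and XOR column by column:
  1000  (8)
  0001  (1)
  0100  (4)
  0011  (3)
  ----
  1110  (14)
The nim-sum is 14 ≠ 0, so this is an N-position: the player to move can win.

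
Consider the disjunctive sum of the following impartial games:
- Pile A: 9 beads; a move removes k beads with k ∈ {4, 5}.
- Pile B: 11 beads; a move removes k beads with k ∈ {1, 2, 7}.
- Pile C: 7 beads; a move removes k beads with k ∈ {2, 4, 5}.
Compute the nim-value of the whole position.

2

For pile A, compute g(0), g(1), … with moves {4, 5}:
g(0) = mex{} = 0
g(1) = mex{} = 0
g(2) = mex{} = 0
g(3) = mex{} = 0
g(4) = mex{0} = 1
g(5) = mex{0} = 1
g(6) = mex{0} = 1
g(7) = mex{0} = 1
g(8) = mex{0,1} = 2
g(9) = mex{1} = 0
So g(9) = 0.
Build the Grundy sequence for pile B with g(k) = mex{g(k−s) : s ∈ {1, 2, 7}, s ≤ k}:
k:     0  1  2  3  4  5  6  7  8  9 10 11
g(k):  0  1  2  0  1  2  0  1  2  0  1  2
So g(11) = 2.
Build the Grundy sequence for pile C with g(k) = mex{g(k−s) : s ∈ {2, 4, 5}, s ≤ k}:
g(0) = mex{} = 0
g(1) = mex{} = 0
g(2) = mex{0} = 1
g(3) = mex{0} = 1
g(4) = mex{0,1} = 2
g(5) = mex{0,1} = 2
g(6) = mex{0,1,2} = 3
g(7) = mex{1,2} = 0
So g(7) = 0.
By the Sprague-Grundy theorem, the Grundy value of a sum of independent games is the XOR of the component values.
Combined value = 0 XOR 2 XOR 0 = 2.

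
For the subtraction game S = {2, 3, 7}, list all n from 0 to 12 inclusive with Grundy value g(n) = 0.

0, 1, 5, 6, 10, 11

Grundy values for subtraction set {2, 3, 7}:
g(0) = mex{} = 0
g(1) = mex{} = 0
g(2) = mex{0} = 1
g(3) = mex{0} = 1
g(4) = mex{0,1} = 2
g(5) = mex{1} = 0
g(6) = mex{1,2} = 0
g(7) = mex{0,2} = 1
g(8) = mex{0} = 1
g(9) = mex{0,1} = 2
g(10) = mex{1} = 0
g(11) = mex{1,2} = 0
g(12) = mex{0,2} = 1
The P-positions (g = 0) in 0..12 are 0, 1, 5, 6, 10, 11.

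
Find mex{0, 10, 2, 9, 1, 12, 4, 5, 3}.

6

The values 0, 1, 2, 3, 4, 5 are all present; 6 is the first non-negative integer missing from the set.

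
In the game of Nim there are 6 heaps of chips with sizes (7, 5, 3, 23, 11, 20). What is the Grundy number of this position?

9

Compute the nim-sum pairwise:
7 ^ 5 = 2
2 ^ 3 = 1
1 ^ 23 = 22
22 ^ 11 = 29
29 ^ 20 = 9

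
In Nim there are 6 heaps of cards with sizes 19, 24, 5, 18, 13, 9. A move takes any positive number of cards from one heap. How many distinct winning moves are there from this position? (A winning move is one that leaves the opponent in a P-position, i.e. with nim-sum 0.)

Compute the nim-sum pairwise:
19 ^ 24 = 11
11 ^ 5 = 14
14 ^ 18 = 28
28 ^ 13 = 17
17 ^ 9 = 24
The overall nim-sum is X = 24. A heap of size p has a winning move iff p XOR X < p (reduce it to p XOR X).
  19: 19 XOR 24 = 11 < 19 — winning move (to 11).
  24: 24 XOR 24 = 0 < 24 — winning move (to 0).
  5: 5 XOR 24 = 29 ≥ 5 — no move.
  18: 18 XOR 24 = 10 < 18 — winning move (to 10).
  13: 13 XOR 24 = 21 ≥ 13 — no move.
  9: 9 XOR 24 = 17 ≥ 9 — no move.
That gives 3 winning moves.

3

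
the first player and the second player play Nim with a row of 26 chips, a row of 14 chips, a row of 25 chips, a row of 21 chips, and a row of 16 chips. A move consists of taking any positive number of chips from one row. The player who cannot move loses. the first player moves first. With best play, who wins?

the first player wins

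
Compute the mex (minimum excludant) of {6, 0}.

1

0 is in the set but 1 is not, so the mex is 1.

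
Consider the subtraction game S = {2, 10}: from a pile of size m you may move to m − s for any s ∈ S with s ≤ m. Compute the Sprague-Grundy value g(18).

Compute g(0), g(1), … for moves {2, 10}:
k:     0  1  2  3  4  5  6  7  8  9 10 11 12 13 14 15 16 17 18
g(k):  0  0  1  1  0  0  1  1  0  0  1  1  0  0  1  1  0  0  1
So g(18) = 1.

1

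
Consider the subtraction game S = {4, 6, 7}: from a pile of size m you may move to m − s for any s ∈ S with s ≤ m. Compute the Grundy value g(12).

0

Grundy values for subtraction set {4, 6, 7}:
g(0) = mex{} = 0
g(1) = mex{} = 0
g(2) = mex{} = 0
g(3) = mex{} = 0
g(4) = mex{0} = 1
g(5) = mex{0} = 1
g(6) = mex{0} = 1
g(7) = mex{0} = 1
g(8) = mex{0,1} = 2
g(9) = mex{0,1} = 2
g(10) = mex{0,1} = 2
g(11) = mex{1} = 0
g(12) = mex{1,2} = 0
So g(12) = 0.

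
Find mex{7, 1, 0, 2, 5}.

The values 0, 1, 2 are all present; 3 is the first non-negative integer missing from the set.

3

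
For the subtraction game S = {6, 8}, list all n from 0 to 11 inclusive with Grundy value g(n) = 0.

0, 1, 2, 3, 4, 5

Grundy values for subtraction set {6, 8}:
g(0) = mex{} = 0
g(1) = mex{} = 0
g(2) = mex{} = 0
g(3) = mex{} = 0
g(4) = mex{} = 0
g(5) = mex{} = 0
g(6) = mex{0} = 1
g(7) = mex{0} = 1
g(8) = mex{0} = 1
g(9) = mex{0} = 1
g(10) = mex{0} = 1
g(11) = mex{0} = 1
The P-positions (g = 0) in 0..11 are 0, 1, 2, 3, 4, 5.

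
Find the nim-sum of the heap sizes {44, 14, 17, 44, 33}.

62

Bitwise XOR of the heap sizes:
  101100  (44)
  001110  (14)
  010001  (17)
  101100  (44)
  100001  (33)
  ------
  111110  (62)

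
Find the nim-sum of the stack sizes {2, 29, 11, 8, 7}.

Compute the nim-sum pairwise:
2 XOR 29 = 31
31 XOR 11 = 20
20 XOR 8 = 28
28 XOR 7 = 27

27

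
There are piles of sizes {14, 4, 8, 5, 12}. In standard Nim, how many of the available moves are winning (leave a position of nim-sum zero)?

Compute the nim-sum pairwise:
14 ⊕ 4 = 10
10 ⊕ 8 = 2
2 ⊕ 5 = 7
7 ⊕ 12 = 11
The overall nim-sum is X = 11. A pile of size p has a winning move iff p XOR X < p (reduce it to p XOR X).
  14: 14 XOR 11 = 5 < 14 — winning move (to 5).
  4: 4 XOR 11 = 15 ≥ 4 — no move.
  8: 8 XOR 11 = 3 < 8 — winning move (to 3).
  5: 5 XOR 11 = 14 ≥ 5 — no move.
  12: 12 XOR 11 = 7 < 12 — winning move (to 7).
That gives 3 winning moves.

3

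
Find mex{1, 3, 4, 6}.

0 is not in the set, so the mex is 0.

0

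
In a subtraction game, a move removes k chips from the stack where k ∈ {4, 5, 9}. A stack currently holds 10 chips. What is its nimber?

2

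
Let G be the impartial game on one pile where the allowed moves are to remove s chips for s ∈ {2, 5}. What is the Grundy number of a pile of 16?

Build the Grundy sequence with g(k) = mex{g(k−s) : s ∈ {2, 5}, s ≤ k}:
k:     0  1  2  3  4  5  6  7  8  9 10 11 12 13 14 15 16
g(k):  0  0  1  1  0  2  1  0  0  1  1  0  2  1  0  0  1
So g(16) = 1.

1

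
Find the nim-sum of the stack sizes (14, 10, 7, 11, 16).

Compute the nim-sum pairwise:
14 XOR 10 = 4
4 XOR 7 = 3
3 XOR 11 = 8
8 XOR 16 = 24

24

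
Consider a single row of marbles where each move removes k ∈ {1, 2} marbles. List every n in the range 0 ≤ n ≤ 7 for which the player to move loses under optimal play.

0, 3, 6

Compute g(0), g(1), … for moves {1, 2}:
g(0) = mex{} = 0
g(1) = mex{0} = 1
g(2) = mex{0,1} = 2
g(3) = mex{1,2} = 0
g(4) = mex{0,2} = 1
g(5) = mex{0,1} = 2
g(6) = mex{1,2} = 0
g(7) = mex{0,2} = 1
The P-positions (g = 0) in 0..7 are 0, 3, 6.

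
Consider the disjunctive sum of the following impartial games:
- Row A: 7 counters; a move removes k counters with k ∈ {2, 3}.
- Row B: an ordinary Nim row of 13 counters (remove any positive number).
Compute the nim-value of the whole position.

12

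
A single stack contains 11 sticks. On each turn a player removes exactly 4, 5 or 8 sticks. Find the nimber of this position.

Compute g(0), g(1), … for moves {4, 5, 8}:
k:     0  1  2  3  4  5  6  7  8  9 10 11
g(k):  0  0  0  0  1  1  1  1  2  2  2  2
So g(11) = 2.

2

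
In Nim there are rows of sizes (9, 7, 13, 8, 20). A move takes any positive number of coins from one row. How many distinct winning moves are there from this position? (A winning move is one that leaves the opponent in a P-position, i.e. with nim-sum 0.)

Compute the nim-sum pairwise:
9 ^ 7 = 14
14 ^ 13 = 3
3 ^ 8 = 11
11 ^ 20 = 31
The overall nim-sum is X = 31. A row of size p has a winning move iff p XOR X < p (reduce it to p XOR X).
  9: 9 XOR 31 = 22 ≥ 9 — no move.
  7: 7 XOR 31 = 24 ≥ 7 — no move.
  13: 13 XOR 31 = 18 ≥ 13 — no move.
  8: 8 XOR 31 = 23 ≥ 8 — no move.
  20: 20 XOR 31 = 11 < 20 — winning move (to 11).
That gives 1 winning move.

1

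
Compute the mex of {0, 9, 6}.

1

0 is in the set but 1 is not, so the mex is 1.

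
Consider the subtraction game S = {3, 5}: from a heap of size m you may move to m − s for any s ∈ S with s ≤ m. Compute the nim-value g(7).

2

Grundy values for subtraction set {3, 5}:
k:     0  1  2  3  4  5  6  7
g(k):  0  0  0  1  1  1  2  2
So g(7) = 2.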